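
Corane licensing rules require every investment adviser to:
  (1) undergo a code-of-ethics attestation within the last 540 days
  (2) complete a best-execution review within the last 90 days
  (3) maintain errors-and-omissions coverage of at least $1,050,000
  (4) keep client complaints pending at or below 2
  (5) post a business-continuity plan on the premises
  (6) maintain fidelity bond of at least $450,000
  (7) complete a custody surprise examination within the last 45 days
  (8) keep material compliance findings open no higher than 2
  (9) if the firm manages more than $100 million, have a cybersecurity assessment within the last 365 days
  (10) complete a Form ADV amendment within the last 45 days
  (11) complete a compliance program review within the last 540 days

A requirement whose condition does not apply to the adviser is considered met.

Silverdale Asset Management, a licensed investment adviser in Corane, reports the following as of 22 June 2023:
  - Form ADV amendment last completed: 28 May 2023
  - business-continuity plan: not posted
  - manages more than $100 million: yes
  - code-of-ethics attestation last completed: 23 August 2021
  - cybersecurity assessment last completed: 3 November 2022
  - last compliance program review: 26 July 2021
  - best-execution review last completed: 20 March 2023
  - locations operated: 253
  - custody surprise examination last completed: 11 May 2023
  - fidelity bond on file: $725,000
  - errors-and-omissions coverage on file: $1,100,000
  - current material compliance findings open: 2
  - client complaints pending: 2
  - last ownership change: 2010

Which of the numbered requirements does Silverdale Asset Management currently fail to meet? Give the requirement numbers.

1. code-of-ethics attestation 668 days ago vs limit 540 → not met
2. best-execution review 94 days ago vs limit 90 → not met
3. errors-and-omissions coverage $1,100,000 ≥ $1,050,000 → met
4. client complaints pending 2 ≤ 2 → met
5. business-continuity plan absent → not met
6. fidelity bond $725,000 ≥ $450,000 → met
7. custody surprise examination 42 days ago vs limit 45 → met
8. material compliance findings open 2 ≤ 2 → met
9. condition 'manages more than $100 million' holds; cybersecurity assessment 231 days ago vs limit 365 → met
10. Form ADV amendment 25 days ago vs limit 45 → met
11. compliance program review 696 days ago vs limit 540 → not met
Not met: 1, 2, 5, 11

1, 2, 5, 11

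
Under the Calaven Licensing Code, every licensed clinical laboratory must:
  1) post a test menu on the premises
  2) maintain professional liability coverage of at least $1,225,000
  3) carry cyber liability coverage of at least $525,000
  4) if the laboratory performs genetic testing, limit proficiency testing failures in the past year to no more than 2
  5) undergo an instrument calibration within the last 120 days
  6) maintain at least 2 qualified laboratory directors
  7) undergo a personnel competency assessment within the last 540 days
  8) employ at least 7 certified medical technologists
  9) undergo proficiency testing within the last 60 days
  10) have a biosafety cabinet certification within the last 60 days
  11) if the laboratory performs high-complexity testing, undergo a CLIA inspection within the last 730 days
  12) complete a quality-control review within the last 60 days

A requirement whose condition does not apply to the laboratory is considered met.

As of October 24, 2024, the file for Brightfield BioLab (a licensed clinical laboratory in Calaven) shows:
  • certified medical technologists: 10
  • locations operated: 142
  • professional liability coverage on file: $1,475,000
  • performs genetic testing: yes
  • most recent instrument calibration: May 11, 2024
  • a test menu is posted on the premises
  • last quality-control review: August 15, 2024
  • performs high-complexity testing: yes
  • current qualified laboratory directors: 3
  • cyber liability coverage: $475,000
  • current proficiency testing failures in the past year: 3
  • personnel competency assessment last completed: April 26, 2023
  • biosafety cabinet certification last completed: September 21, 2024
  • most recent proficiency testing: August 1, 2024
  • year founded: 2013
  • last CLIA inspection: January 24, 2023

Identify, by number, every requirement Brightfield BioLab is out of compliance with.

1. test menu present → met
2. professional liability coverage $1,475,000 ≥ $1,225,000 → met
3. cyber liability coverage $475,000 < $525,000 → not met
4. condition 'performs genetic testing' holds; proficiency testing failures in the past year 3 > 2 → not met
5. instrument calibration 166 days ago vs limit 120 → not met
6. qualified laboratory directors 3 ≥ 2 → met
7. personnel competency assessment 547 days ago vs limit 540 → not met
8. certified medical technologists 10 ≥ 7 → met
9. proficiency testing 84 days ago vs limit 60 → not met
10. biosafety cabinet certification 33 days ago vs limit 60 → met
11. condition 'performs high-complexity testing' holds; CLIA inspection 639 days ago vs limit 730 → met
12. quality-control review 70 days ago vs limit 60 → not met
Not met: 3, 4, 5, 7, 9, 12

3, 4, 5, 7, 9, 12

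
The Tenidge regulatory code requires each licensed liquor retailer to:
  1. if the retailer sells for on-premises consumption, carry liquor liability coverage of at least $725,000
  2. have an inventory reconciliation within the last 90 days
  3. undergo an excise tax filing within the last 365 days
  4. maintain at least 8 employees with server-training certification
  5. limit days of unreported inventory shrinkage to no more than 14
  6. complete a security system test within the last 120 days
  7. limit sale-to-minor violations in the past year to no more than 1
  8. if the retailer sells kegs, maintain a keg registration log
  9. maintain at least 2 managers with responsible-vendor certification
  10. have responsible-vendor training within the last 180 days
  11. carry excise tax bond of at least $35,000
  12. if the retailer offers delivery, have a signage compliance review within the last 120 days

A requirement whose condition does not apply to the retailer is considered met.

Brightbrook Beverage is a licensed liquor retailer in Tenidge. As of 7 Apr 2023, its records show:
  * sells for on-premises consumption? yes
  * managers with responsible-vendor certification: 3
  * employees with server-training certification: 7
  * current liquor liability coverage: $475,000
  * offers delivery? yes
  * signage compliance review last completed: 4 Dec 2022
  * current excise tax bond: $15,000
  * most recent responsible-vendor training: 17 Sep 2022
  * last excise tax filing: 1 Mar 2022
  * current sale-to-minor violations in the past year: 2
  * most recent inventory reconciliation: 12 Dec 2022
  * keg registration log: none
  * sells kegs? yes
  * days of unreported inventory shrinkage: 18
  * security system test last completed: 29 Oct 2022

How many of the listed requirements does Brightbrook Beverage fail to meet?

11

1. condition 'sells for on-premises consumption' holds; liquor liability coverage $475,000 < $725,000 → not met
2. inventory reconciliation 116 days ago vs limit 90 → not met
3. excise tax filing 402 days ago vs limit 365 → not met
4. employees with server-training certification 7 < 8 → not met
5. days of unreported inventory shrinkage 18 > 14 → not met
6. security system test 160 days ago vs limit 120 → not met
7. sale-to-minor violations in the past year 2 > 1 → not met
8. condition 'sells kegs' holds; keg registration log absent → not met
9. managers with responsible-vendor certification 3 ≥ 2 → met
10. responsible-vendor training 202 days ago vs limit 180 → not met
11. excise tax bond $15,000 < $35,000 → not met
12. condition 'offers delivery' holds; signage compliance review 124 days ago vs limit 120 → not met
Not met: 11 of 12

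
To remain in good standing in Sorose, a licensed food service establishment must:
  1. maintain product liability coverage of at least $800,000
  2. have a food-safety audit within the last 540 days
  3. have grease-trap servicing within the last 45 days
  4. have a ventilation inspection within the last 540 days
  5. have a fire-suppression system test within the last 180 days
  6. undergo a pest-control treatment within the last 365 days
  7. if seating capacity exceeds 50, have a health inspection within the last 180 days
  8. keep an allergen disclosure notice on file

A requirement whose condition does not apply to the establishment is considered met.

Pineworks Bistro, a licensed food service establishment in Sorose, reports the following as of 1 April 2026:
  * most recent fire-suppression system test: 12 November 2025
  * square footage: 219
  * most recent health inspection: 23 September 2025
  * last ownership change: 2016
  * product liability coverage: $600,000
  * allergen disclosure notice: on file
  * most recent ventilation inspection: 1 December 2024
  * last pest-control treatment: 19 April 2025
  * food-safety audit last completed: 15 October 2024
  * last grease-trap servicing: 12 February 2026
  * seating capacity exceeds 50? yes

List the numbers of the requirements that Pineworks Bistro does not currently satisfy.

1, 3, 7

1. product liability coverage $600,000 < $800,000 → not met
2. food-safety audit 533 days ago vs limit 540 → met
3. grease-trap servicing 48 days ago vs limit 45 → not met
4. ventilation inspection 486 days ago vs limit 540 → met
5. fire-suppression system test 140 days ago vs limit 180 → met
6. pest-control treatment 347 days ago vs limit 365 → met
7. condition 'seating capacity exceeds 50' holds; health inspection 190 days ago vs limit 180 → not met
8. allergen disclosure notice present → met
Not met: 1, 3, 7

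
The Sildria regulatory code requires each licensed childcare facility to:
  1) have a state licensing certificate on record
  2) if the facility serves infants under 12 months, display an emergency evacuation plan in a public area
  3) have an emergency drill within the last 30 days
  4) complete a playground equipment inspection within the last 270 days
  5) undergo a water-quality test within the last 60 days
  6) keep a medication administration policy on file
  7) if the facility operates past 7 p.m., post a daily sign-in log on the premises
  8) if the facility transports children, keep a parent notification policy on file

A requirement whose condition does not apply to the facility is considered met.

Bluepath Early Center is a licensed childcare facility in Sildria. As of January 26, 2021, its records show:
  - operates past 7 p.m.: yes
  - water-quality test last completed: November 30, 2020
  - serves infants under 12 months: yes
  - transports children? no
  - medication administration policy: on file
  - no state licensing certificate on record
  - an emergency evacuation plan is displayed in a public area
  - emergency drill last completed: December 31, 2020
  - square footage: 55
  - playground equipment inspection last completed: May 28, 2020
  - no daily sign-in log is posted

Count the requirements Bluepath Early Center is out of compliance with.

2

1. state licensing certificate absent → not met
2. condition 'serves infants under 12 months' holds; emergency evacuation plan present → met
3. emergency drill 26 days ago vs limit 30 → met
4. playground equipment inspection 243 days ago vs limit 270 → met
5. water-quality test 57 days ago vs limit 60 → met
6. medication administration policy present → met
7. condition 'operates past 7 p.m.' holds; daily sign-in log absent → not met
8. condition 'transports children' does not hold → requirement n/a → met
Not met: 2 of 8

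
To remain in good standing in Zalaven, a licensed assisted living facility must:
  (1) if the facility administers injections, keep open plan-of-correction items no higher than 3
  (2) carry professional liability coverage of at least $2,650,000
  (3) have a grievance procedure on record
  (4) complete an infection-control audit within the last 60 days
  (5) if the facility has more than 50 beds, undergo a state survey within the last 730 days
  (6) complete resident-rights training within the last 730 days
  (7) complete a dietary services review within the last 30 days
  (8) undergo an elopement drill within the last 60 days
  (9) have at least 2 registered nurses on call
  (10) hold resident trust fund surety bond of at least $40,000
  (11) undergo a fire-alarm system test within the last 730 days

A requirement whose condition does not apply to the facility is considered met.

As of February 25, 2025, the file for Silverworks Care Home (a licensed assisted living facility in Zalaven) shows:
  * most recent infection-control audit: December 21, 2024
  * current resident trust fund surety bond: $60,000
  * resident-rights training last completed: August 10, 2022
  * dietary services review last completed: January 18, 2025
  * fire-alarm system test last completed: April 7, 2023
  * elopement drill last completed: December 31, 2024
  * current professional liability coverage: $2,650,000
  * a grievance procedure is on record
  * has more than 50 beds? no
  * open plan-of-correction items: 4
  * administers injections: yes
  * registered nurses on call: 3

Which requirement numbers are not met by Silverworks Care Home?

1, 4, 6, 7

1. condition 'administers injections' holds; open plan-of-correction items 4 > 3 → not met
2. professional liability coverage $2,650,000 ≥ $2,650,000 → met
3. grievance procedure present → met
4. infection-control audit 66 days ago vs limit 60 → not met
5. condition 'has more than 50 beds' does not hold → requirement n/a → met
6. resident-rights training 930 days ago vs limit 730 → not met
7. dietary services review 38 days ago vs limit 30 → not met
8. elopement drill 56 days ago vs limit 60 → met
9. registered nurses on call 3 ≥ 2 → met
10. resident trust fund surety bond $60,000 ≥ $40,000 → met
11. fire-alarm system test 690 days ago vs limit 730 → met
Not met: 1, 4, 6, 7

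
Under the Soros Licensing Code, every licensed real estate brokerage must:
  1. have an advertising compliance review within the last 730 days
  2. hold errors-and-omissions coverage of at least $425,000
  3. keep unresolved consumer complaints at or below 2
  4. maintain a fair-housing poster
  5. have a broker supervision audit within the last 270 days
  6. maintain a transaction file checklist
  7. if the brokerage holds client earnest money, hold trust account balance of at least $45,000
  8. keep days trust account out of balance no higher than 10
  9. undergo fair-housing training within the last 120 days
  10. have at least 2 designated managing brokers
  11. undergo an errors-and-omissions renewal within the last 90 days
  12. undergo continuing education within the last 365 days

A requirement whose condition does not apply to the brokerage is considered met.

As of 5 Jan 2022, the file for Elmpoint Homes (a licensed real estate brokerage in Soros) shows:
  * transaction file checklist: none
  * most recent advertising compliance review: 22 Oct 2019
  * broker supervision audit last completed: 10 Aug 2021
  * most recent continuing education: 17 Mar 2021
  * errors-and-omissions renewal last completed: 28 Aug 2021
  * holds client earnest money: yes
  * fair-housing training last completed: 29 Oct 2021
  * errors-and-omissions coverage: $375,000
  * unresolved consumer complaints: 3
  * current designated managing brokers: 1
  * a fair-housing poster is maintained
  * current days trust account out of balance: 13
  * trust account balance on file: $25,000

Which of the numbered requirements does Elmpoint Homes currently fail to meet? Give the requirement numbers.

1, 2, 3, 6, 7, 8, 10, 11

1. advertising compliance review 806 days ago vs limit 730 → not met
2. errors-and-omissions coverage $375,000 < $425,000 → not met
3. unresolved consumer complaints 3 > 2 → not met
4. fair-housing poster present → met
5. broker supervision audit 148 days ago vs limit 270 → met
6. transaction file checklist absent → not met
7. condition 'holds client earnest money' holds; trust account balance $25,000 < $45,000 → not met
8. days trust account out of balance 13 > 10 → not met
9. fair-housing training 68 days ago vs limit 120 → met
10. designated managing brokers 1 < 2 → not met
11. errors-and-omissions renewal 130 days ago vs limit 90 → not met
12. continuing education 294 days ago vs limit 365 → met
Not met: 1, 2, 3, 6, 7, 8, 10, 11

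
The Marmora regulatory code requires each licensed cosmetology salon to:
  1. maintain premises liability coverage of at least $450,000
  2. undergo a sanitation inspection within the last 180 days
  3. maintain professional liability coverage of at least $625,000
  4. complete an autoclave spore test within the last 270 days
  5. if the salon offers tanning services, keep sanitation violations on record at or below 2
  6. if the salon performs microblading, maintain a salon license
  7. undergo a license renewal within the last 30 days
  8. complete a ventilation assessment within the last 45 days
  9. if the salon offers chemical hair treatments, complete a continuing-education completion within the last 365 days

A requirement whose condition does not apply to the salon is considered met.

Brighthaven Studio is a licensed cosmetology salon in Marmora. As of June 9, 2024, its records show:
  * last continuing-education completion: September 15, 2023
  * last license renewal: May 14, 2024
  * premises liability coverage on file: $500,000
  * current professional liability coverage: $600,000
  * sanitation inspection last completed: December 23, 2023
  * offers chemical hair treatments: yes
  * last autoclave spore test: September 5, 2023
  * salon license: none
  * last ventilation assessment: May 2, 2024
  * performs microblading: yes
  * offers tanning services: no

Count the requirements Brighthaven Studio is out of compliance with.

1. premises liability coverage $500,000 ≥ $450,000 → met
2. sanitation inspection 169 days ago vs limit 180 → met
3. professional liability coverage $600,000 < $625,000 → not met
4. autoclave spore test 278 days ago vs limit 270 → not met
5. condition 'offers tanning services' does not hold → requirement n/a → met
6. condition 'performs microblading' holds; salon license absent → not met
7. license renewal 26 days ago vs limit 30 → met
8. ventilation assessment 38 days ago vs limit 45 → met
9. condition 'offers chemical hair treatments' holds; continuing-education completion 268 days ago vs limit 365 → met
Not met: 3 of 9

3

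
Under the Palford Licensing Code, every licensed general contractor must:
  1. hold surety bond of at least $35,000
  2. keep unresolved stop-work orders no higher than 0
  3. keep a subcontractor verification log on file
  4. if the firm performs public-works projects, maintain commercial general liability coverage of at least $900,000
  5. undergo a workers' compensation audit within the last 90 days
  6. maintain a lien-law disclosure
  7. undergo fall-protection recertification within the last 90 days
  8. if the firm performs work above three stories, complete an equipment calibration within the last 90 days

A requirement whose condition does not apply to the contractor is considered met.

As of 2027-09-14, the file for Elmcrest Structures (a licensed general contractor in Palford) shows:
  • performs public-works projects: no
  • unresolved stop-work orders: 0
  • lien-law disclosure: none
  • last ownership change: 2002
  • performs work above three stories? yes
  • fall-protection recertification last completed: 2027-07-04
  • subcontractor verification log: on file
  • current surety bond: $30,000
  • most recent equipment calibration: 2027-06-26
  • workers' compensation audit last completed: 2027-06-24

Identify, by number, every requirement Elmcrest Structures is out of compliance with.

1. surety bond $30,000 < $35,000 → not met
2. unresolved stop-work orders 0 ≤ 0 → met
3. subcontractor verification log present → met
4. condition 'performs public-works projects' does not hold → requirement n/a → met
5. workers' compensation audit 82 days ago vs limit 90 → met
6. lien-law disclosure absent → not met
7. fall-protection recertification 72 days ago vs limit 90 → met
8. condition 'performs work above three stories' holds; equipment calibration 80 days ago vs limit 90 → met
Not met: 1, 6

1, 6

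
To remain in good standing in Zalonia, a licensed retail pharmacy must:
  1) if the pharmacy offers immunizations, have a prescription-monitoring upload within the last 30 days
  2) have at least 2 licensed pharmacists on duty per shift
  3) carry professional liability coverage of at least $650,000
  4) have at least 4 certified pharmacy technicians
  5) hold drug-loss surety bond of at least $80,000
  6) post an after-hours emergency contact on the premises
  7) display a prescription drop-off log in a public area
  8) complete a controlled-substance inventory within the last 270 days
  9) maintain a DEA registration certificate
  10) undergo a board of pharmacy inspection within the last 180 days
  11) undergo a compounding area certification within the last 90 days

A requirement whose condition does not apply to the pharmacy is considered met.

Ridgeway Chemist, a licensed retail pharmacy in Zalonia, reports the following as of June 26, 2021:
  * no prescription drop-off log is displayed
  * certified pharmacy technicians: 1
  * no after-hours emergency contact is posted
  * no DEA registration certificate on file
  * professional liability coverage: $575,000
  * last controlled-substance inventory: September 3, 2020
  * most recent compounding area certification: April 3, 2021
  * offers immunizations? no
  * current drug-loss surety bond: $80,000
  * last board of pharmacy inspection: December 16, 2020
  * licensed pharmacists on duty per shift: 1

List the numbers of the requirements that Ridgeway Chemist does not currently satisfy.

2, 3, 4, 6, 7, 8, 9, 10

1. condition 'offers immunizations' does not hold → requirement n/a → met
2. licensed pharmacists on duty per shift 1 < 2 → not met
3. professional liability coverage $575,000 < $650,000 → not met
4. certified pharmacy technicians 1 < 4 → not met
5. drug-loss surety bond $80,000 ≥ $80,000 → met
6. after-hours emergency contact absent → not met
7. prescription drop-off log absent → not met
8. controlled-substance inventory 296 days ago vs limit 270 → not met
9. DEA registration certificate absent → not met
10. board of pharmacy inspection 192 days ago vs limit 180 → not met
11. compounding area certification 84 days ago vs limit 90 → met
Not met: 2, 3, 4, 6, 7, 8, 9, 10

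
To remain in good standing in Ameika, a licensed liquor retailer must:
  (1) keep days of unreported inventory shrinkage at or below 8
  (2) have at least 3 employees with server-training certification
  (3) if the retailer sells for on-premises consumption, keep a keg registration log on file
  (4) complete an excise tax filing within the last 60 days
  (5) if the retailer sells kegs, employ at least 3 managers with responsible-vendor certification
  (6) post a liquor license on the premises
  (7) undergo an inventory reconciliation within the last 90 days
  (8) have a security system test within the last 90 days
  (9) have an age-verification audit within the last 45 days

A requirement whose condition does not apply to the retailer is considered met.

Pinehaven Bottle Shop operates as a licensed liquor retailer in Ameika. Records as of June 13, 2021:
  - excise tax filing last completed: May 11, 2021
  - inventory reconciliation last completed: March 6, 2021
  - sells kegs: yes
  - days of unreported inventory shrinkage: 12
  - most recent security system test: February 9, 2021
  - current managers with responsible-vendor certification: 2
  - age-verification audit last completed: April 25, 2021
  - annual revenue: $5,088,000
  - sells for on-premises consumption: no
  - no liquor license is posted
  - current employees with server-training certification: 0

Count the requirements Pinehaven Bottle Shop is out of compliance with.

7

1. days of unreported inventory shrinkage 12 > 8 → not met
2. employees with server-training certification 0 < 3 → not met
3. condition 'sells for on-premises consumption' does not hold → requirement n/a → met
4. excise tax filing 33 days ago vs limit 60 → met
5. condition 'sells kegs' holds; managers with responsible-vendor certification 2 < 3 → not met
6. liquor license absent → not met
7. inventory reconciliation 99 days ago vs limit 90 → not met
8. security system test 124 days ago vs limit 90 → not met
9. age-verification audit 49 days ago vs limit 45 → not met
Not met: 7 of 9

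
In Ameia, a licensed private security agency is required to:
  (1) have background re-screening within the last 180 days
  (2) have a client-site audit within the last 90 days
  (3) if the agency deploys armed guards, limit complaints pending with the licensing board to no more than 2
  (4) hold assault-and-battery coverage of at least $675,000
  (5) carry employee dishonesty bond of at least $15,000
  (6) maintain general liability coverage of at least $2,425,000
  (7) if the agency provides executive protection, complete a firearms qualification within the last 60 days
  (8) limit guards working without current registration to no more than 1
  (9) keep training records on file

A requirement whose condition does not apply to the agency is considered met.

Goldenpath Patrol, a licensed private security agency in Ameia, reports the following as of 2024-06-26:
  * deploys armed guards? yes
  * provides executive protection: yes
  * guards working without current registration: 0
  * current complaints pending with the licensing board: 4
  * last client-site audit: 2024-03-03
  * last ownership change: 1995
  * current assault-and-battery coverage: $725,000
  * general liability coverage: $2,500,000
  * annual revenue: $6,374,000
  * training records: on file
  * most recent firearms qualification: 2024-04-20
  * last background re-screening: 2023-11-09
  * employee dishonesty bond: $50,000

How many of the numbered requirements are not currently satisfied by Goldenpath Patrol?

4

1. background re-screening 230 days ago vs limit 180 → not met
2. client-site audit 115 days ago vs limit 90 → not met
3. condition 'deploys armed guards' holds; complaints pending with the licensing board 4 > 2 → not met
4. assault-and-battery coverage $725,000 ≥ $675,000 → met
5. employee dishonesty bond $50,000 ≥ $15,000 → met
6. general liability coverage $2,500,000 ≥ $2,425,000 → met
7. condition 'provides executive protection' holds; firearms qualification 67 days ago vs limit 60 → not met
8. guards working without current registration 0 ≤ 1 → met
9. training records present → met
Not met: 4 of 9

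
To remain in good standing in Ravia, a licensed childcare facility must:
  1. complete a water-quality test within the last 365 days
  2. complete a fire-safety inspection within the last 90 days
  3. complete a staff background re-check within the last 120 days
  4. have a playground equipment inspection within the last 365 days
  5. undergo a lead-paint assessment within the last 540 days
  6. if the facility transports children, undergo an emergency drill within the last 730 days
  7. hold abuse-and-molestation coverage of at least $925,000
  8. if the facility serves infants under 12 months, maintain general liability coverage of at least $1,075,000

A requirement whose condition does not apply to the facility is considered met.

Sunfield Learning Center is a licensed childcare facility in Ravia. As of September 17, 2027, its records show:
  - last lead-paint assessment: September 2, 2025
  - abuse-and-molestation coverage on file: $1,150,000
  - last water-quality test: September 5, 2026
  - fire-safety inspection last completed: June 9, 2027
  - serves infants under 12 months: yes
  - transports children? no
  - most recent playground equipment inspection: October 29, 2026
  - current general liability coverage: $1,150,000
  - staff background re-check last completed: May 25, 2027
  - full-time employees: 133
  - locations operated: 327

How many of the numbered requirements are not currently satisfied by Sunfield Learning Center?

1. water-quality test 377 days ago vs limit 365 → not met
2. fire-safety inspection 100 days ago vs limit 90 → not met
3. staff background re-check 115 days ago vs limit 120 → met
4. playground equipment inspection 323 days ago vs limit 365 → met
5. lead-paint assessment 745 days ago vs limit 540 → not met
6. condition 'transports children' does not hold → requirement n/a → met
7. abuse-and-molestation coverage $1,150,000 ≥ $925,000 → met
8. condition 'serves infants under 12 months' holds; general liability coverage $1,150,000 ≥ $1,075,000 → met
Not met: 3 of 8

3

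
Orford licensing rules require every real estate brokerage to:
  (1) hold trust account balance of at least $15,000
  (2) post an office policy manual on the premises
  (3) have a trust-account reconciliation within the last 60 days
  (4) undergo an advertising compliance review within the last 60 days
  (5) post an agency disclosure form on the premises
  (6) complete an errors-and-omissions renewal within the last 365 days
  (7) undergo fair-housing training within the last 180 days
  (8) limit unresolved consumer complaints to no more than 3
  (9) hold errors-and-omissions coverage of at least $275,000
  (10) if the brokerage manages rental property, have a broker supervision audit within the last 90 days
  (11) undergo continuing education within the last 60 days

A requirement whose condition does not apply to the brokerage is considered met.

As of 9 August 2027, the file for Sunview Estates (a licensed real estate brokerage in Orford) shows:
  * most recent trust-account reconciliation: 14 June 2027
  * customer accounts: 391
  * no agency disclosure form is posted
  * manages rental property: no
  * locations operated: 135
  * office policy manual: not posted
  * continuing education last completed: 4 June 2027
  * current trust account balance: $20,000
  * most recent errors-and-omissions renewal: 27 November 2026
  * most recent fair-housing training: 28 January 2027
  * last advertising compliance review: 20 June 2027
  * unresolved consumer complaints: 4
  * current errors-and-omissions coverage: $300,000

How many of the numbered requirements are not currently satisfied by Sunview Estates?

1. trust account balance $20,000 ≥ $15,000 → met
2. office policy manual absent → not met
3. trust-account reconciliation 56 days ago vs limit 60 → met
4. advertising compliance review 50 days ago vs limit 60 → met
5. agency disclosure form absent → not met
6. errors-and-omissions renewal 255 days ago vs limit 365 → met
7. fair-housing training 193 days ago vs limit 180 → not met
8. unresolved consumer complaints 4 > 3 → not met
9. errors-and-omissions coverage $300,000 ≥ $275,000 → met
10. condition 'manages rental property' does not hold → requirement n/a → met
11. continuing education 66 days ago vs limit 60 → not met
Not met: 5 of 11

5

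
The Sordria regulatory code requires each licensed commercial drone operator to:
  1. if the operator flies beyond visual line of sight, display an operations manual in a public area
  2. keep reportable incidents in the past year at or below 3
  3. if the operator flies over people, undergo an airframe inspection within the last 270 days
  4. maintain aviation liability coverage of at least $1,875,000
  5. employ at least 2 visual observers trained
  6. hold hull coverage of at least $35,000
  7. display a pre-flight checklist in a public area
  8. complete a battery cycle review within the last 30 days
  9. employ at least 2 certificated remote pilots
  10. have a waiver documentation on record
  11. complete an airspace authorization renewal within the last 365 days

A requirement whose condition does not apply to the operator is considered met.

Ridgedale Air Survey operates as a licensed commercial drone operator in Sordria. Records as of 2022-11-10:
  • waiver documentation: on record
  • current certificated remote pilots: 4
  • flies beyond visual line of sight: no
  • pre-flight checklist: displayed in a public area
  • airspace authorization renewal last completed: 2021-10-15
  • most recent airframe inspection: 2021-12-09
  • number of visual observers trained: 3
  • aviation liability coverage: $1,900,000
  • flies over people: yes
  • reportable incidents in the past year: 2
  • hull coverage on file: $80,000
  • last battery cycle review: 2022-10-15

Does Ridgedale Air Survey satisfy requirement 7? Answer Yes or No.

7. pre-flight checklist present → met

Yes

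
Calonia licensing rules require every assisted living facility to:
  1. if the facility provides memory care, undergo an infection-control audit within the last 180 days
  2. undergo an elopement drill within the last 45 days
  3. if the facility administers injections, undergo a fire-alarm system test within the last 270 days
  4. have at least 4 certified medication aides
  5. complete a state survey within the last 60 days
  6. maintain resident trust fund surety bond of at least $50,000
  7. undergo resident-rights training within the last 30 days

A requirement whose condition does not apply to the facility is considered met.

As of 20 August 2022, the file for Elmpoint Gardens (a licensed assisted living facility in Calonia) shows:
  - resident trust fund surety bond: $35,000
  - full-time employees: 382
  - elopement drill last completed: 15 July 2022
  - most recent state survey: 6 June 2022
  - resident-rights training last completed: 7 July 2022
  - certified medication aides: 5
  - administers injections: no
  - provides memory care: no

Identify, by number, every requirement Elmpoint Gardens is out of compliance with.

1. condition 'provides memory care' does not hold → requirement n/a → met
2. elopement drill 36 days ago vs limit 45 → met
3. condition 'administers injections' does not hold → requirement n/a → met
4. certified medication aides 5 ≥ 4 → met
5. state survey 75 days ago vs limit 60 → not met
6. resident trust fund surety bond $35,000 < $50,000 → not met
7. resident-rights training 44 days ago vs limit 30 → not met
Not met: 5, 6, 7

5, 6, 7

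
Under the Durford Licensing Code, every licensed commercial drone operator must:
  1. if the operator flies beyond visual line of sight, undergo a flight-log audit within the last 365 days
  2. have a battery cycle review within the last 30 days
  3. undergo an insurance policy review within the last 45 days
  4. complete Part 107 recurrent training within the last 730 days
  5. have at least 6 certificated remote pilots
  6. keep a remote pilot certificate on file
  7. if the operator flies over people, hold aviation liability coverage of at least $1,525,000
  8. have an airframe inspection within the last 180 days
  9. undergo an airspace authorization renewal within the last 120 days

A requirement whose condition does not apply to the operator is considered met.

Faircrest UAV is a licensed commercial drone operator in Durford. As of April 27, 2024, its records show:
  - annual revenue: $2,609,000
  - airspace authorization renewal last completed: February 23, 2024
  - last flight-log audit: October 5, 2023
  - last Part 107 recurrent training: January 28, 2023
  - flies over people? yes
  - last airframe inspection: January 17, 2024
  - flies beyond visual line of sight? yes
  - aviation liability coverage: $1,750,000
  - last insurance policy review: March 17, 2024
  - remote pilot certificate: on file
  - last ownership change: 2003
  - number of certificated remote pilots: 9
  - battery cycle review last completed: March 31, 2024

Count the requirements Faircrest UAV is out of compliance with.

1. condition 'flies beyond visual line of sight' holds; flight-log audit 205 days ago vs limit 365 → met
2. battery cycle review 27 days ago vs limit 30 → met
3. insurance policy review 41 days ago vs limit 45 → met
4. Part 107 recurrent training 455 days ago vs limit 730 → met
5. certificated remote pilots 9 ≥ 6 → met
6. remote pilot certificate present → met
7. condition 'flies over people' holds; aviation liability coverage $1,750,000 ≥ $1,525,000 → met
8. airframe inspection 101 days ago vs limit 180 → met
9. airspace authorization renewal 64 days ago vs limit 120 → met
Not met: 0 of 9

0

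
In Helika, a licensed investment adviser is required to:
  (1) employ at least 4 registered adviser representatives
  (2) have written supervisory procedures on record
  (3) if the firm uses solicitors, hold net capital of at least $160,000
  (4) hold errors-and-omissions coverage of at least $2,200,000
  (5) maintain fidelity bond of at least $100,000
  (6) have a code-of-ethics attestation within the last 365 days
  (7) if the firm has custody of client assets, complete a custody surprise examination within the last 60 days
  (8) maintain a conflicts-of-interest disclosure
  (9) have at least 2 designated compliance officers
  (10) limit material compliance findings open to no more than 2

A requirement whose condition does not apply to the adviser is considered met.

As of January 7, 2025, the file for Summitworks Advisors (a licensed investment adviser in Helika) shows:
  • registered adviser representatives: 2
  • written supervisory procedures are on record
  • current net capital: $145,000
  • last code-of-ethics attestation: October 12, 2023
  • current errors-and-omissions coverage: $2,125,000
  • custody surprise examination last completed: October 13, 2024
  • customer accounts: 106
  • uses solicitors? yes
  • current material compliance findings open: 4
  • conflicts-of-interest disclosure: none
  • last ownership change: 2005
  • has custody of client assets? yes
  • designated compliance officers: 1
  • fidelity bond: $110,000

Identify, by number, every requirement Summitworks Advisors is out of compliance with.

1, 3, 4, 6, 7, 8, 9, 10

1. registered adviser representatives 2 < 4 → not met
2. written supervisory procedures present → met
3. condition 'uses solicitors' holds; net capital $145,000 < $160,000 → not met
4. errors-and-omissions coverage $2,125,000 < $2,200,000 → not met
5. fidelity bond $110,000 ≥ $100,000 → met
6. code-of-ethics attestation 453 days ago vs limit 365 → not met
7. condition 'has custody of client assets' holds; custody surprise examination 86 days ago vs limit 60 → not met
8. conflicts-of-interest disclosure absent → not met
9. designated compliance officers 1 < 2 → not met
10. material compliance findings open 4 > 2 → not met
Not met: 1, 3, 4, 6, 7, 8, 9, 10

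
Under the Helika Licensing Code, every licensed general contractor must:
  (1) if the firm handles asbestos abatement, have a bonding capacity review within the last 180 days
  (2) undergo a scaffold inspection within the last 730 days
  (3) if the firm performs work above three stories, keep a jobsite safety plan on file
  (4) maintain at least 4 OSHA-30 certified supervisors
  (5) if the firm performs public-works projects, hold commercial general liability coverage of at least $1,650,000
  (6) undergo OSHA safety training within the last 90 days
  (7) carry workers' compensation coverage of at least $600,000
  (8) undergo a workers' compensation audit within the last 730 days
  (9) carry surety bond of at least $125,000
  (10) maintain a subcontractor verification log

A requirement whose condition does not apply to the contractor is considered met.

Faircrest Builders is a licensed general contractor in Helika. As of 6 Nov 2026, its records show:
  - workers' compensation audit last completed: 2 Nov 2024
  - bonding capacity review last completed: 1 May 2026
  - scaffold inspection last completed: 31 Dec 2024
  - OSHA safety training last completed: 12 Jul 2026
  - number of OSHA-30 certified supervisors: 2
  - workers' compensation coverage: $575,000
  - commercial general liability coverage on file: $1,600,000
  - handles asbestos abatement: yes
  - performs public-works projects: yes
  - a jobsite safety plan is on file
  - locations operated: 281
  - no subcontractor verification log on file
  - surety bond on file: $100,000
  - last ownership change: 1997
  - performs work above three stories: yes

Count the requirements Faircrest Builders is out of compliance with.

1. condition 'handles asbestos abatement' holds; bonding capacity review 189 days ago vs limit 180 → not met
2. scaffold inspection 675 days ago vs limit 730 → met
3. condition 'performs work above three stories' holds; jobsite safety plan present → met
4. OSHA-30 certified supervisors 2 < 4 → not met
5. condition 'performs public-works projects' holds; commercial general liability coverage $1,600,000 < $1,650,000 → not met
6. OSHA safety training 117 days ago vs limit 90 → not met
7. workers' compensation coverage $575,000 < $600,000 → not met
8. workers' compensation audit 734 days ago vs limit 730 → not met
9. surety bond $100,000 < $125,000 → not met
10. subcontractor verification log absent → not met
Not met: 8 of 10

8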